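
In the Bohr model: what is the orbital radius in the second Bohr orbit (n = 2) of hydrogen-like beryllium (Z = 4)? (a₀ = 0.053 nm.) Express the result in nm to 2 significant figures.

r_n = n²a₀/Z = 2² × 0.053 / 4
    = 4 × 0.053 / 4 = 0.053 nm

0.053 nm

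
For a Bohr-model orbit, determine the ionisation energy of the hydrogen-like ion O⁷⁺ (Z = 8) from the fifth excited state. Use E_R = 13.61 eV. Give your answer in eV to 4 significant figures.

E_n = −E_R·Z²/n² = −13.61 × 8²/6² eV = -24.20 eV
Ionisation energy = −E_n = 24.20 eV

24.20 eV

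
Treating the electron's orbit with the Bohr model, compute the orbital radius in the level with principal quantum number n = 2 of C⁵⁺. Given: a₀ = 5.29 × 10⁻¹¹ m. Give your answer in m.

r_n = n²a₀/Z = 2² × 5.29 × 10⁻¹¹ / 6
    = 4 × 5.29 × 10⁻¹¹ / 6 = 3.53 × 10⁻¹¹ m

3.53 × 10⁻¹¹ m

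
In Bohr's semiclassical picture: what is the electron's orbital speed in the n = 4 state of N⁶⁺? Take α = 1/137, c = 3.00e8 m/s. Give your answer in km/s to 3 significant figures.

3830 km/s

v_n = Zαc/n = 7 × 0.00730 × 3.00e8 / 4
    = 3830 km/s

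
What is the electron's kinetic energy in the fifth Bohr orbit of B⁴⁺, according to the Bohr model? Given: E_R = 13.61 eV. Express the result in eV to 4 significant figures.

For a Coulomb orbit the virial theorem gives K = −E_n.
E_n = −E_R·Z²/n², so K = E_R·Z²/n² = 13.61 × 5²/5² = 13.61 eV

13.61 eV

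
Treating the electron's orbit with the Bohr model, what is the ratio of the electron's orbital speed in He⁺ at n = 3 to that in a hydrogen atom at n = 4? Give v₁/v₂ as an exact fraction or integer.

v ∝ Z^1 · n^-1
v₁/v₂ = (2/1)^1 · (3/4)^-1 = 8/3

8/3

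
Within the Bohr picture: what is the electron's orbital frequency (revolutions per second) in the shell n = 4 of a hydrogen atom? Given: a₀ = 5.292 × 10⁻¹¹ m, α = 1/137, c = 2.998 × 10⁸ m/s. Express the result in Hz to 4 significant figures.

r = n²a₀/Z = 8.467 × 10⁻¹⁰ m, v = Zαc/n = 5.471 × 10⁵ m/s
f = v/(2πr) = 1.028 × 10¹⁴ Hz

1.028 × 10¹⁴ Hz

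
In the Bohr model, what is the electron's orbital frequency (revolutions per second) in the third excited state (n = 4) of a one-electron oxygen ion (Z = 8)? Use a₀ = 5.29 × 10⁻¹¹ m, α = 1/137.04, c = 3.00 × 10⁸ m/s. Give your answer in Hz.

r = n²a₀/Z = 1.06 × 10⁻¹⁰ m, v = Zαc/n = 4.38 × 10⁶ m/s
f = v/(2πr) = 6.59 × 10¹⁵ Hz

6.59 × 10¹⁵ Hz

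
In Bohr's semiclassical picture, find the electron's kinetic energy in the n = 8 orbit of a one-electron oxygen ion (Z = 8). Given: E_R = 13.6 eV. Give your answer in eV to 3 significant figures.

For a Coulomb orbit the virial theorem gives K = −E_n.
E_n = −E_R·Z²/n², so K = E_R·Z²/n² = 13.6 × 8²/8² = 13.6 eV

13.6 eV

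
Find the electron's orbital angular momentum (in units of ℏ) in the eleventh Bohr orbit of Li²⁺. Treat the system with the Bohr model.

L_n = nℏ, so L/ℏ = n = 11.

11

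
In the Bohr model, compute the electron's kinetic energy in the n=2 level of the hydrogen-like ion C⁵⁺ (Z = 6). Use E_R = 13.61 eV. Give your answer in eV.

122.5 eV

For a Coulomb orbit the virial theorem gives K = −E_n.
E_n = −E_R·Z²/n², so K = E_R·Z²/n² = 13.61 × 6²/2² = 122.5 eV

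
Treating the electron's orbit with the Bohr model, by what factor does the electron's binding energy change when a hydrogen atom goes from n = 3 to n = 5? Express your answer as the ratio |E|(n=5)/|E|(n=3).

|E| ∝ Z^2 · n^-2; with Z fixed, |E| ∝ n^-2.
|E|(n=5)/|E|(n=3) = (5/3)^-2 = 9/25

9/25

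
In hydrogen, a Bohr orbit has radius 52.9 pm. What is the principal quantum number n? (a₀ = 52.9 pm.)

r_n = n²a₀/Z ⇒ n² = rZ/a₀ = 52.9 × 1 / 52.9 ≈ 1.00
n = 1

1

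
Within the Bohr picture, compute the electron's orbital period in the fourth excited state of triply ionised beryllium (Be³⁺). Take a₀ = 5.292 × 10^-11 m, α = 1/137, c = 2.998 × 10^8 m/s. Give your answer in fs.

r = n²a₀/Z = 5²·5.292 × 10^-11/4 = 3.308 × 10^-10 m
v = Zαc/n = 4·0.007299·2.998 × 10^8/5 = 1.751 × 10^6 m/s
T = 2πr/v = 1.187 × 10^-15 s = 1.187 fs

1.187 fs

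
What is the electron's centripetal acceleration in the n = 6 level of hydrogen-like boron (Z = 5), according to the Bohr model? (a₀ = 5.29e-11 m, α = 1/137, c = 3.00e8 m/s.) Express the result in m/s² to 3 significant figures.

r = n²a₀/Z = 3.81e-10 m, v = Zαc/n = 1.82e6 m/s
a = v²/r = (1.82e6)² / 3.81e-10 = 8.74e21 m/s²

8.74e21 m/s²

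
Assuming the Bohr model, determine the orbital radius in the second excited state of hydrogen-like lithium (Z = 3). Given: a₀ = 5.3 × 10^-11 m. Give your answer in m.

1.6 × 10^-10 m

r_n = n²a₀/Z = 3² × 5.3 × 10^-11 / 3
    = 9 × 5.3 × 10^-11 / 3 = 1.6 × 10^-10 m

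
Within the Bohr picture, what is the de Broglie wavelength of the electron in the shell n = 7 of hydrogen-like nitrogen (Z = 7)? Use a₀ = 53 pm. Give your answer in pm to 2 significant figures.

330 pm

The Bohr quantisation condition is nλ = 2πr_n.
r_n = n²a₀/Z = 370 pm
λ = 2πr_n/n = 2π·370/7 = 330 pm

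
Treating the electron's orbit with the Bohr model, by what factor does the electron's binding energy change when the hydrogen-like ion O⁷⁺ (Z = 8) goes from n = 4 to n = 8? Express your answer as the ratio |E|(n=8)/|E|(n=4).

1/4

|E| ∝ Z^2 · n^-2; with Z fixed, |E| ∝ n^-2.
|E|(n=8)/|E|(n=4) = (8/4)^-2 = 1/4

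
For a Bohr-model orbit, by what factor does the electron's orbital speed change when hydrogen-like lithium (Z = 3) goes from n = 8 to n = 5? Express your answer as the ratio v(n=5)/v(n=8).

v ∝ Z^1 · n^-1; with Z fixed, v ∝ n^-1.
v(n=5)/v(n=8) = (5/8)^-1 = 8/5

8/5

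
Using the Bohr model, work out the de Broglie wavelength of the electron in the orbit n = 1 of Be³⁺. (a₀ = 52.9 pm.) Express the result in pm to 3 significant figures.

The Bohr quantisation condition is nλ = 2πr_n.
r_n = n²a₀/Z = 13.2 pm
λ = 2πr_n/n = 2π·13.2/1 = 83.1 pm

83.1 pm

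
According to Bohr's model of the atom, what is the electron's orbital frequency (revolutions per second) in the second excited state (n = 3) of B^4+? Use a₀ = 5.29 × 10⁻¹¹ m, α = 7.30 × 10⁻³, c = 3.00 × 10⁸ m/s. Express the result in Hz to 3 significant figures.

6.10 × 10¹⁵ Hz

r = n²a₀/Z = 9.52 × 10⁻¹¹ m, v = Zαc/n = 3.65 × 10⁶ m/s
f = v/(2πr) = 6.10 × 10¹⁵ Hz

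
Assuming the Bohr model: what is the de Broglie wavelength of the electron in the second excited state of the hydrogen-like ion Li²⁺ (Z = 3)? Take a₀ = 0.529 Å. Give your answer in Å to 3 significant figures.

The Bohr quantisation condition is nλ = 2πr_n.
r_n = n²a₀/Z = 1.59 Å
λ = 2πr_n/n = 2π·1.59/3 = 3.32 Å

3.32 Å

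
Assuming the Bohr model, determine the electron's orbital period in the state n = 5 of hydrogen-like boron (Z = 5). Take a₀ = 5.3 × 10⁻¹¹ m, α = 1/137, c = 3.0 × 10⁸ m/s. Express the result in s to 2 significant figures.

r = n²a₀/Z = 5²·5.3 × 10⁻¹¹/5 = 2.6 × 10⁻¹⁰ m
v = Zαc/n = 5·0.0073·3.0 × 10⁸/5 = 2.2 × 10⁶ m/s
T = 2πr/v = 7.6 × 10⁻¹⁶ s

7.6 × 10⁻¹⁶ s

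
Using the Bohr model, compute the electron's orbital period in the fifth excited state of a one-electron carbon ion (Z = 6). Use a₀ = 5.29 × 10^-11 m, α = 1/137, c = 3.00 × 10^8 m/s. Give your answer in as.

911 as

r = n²a₀/Z = 6²·5.29 × 10^-11/6 = 3.17 × 10^-10 m
v = Zαc/n = 6·0.00730·3.00 × 10^8/6 = 2.19 × 10^6 m/s
T = 2πr/v = 9.11 × 10^-16 s = 911 as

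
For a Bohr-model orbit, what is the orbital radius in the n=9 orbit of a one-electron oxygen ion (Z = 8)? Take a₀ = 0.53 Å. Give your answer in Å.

5.4 Å

r_n = n²a₀/Z = 9² × 0.53 / 8
    = 81 × 0.53 / 8 = 5.4 Å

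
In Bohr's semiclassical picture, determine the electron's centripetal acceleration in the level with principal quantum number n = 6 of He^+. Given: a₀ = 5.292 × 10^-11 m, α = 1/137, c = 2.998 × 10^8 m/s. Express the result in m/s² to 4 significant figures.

r = n²a₀/Z = 9.526 × 10^-10 m, v = Zαc/n = 7.294 × 10^5 m/s
a = v²/r = (7.294 × 10^5)² / 9.526 × 10^-10 = 5.586 × 10^20 m/s²

5.586 × 10^20 m/s²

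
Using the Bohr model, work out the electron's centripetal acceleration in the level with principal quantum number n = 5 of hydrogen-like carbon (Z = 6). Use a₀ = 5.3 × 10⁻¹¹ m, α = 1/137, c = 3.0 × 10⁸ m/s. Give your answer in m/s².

3.1 × 10²² m/s²

r = n²a₀/Z = 2.2 × 10⁻¹⁰ m, v = Zαc/n = 2.6 × 10⁶ m/s
a = v²/r = (2.6 × 10⁶)² / 2.2 × 10⁻¹⁰ = 3.1 × 10²² m/s²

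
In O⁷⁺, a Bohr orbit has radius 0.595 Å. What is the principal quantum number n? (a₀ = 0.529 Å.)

r_n = n²a₀/Z ⇒ n² = rZ/a₀ = 0.595 × 8 / 0.529 ≈ 9.00
n = 3

3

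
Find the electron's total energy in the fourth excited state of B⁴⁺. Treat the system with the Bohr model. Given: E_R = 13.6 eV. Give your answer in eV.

E_n = −E_R·Z²/n² = −13.6 × 5²/5² = -13.6 eV

-13.6 eV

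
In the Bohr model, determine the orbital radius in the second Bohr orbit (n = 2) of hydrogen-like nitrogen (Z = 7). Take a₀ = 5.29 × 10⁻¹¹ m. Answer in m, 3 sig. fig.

r_n = n²a₀/Z = 2² × 5.29 × 10⁻¹¹ / 7
    = 4 × 5.29 × 10⁻¹¹ / 7 = 3.02 × 10⁻¹¹ m

3.02 × 10⁻¹¹ m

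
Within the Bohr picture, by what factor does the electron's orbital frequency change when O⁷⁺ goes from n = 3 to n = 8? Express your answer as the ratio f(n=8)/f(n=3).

27/512

f ∝ Z^2 · n^-3; with Z fixed, f ∝ n^-3.
f(n=8)/f(n=3) = (8/3)^-3 = 27/512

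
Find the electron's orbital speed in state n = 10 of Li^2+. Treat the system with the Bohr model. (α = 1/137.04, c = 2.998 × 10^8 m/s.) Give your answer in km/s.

v_n = Zαc/n = 3 × 0.007297 × 2.998 × 10^8 / 10
    = 656.3 km/s

656.3 km/s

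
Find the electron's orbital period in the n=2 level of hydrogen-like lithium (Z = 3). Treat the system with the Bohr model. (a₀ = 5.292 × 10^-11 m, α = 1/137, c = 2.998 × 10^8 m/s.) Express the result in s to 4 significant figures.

r = n²a₀/Z = 2²·5.292 × 10^-11/3 = 7.056 × 10^-11 m
v = Zαc/n = 3·0.007299·2.998 × 10^8/2 = 3.282 × 10^6 m/s
T = 2πr/v = 1.351 × 10^-16 s

1.351 × 10^-16 s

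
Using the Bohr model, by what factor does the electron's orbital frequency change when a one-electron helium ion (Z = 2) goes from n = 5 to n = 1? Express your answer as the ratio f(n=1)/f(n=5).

f ∝ Z^2 · n^-3; with Z fixed, f ∝ n^-3.
f(n=1)/f(n=5) = (1/5)^-3 = 125

125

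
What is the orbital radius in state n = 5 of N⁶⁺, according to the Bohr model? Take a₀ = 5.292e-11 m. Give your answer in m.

1.890e-10 m

r_n = n²a₀/Z = 5² × 5.292e-11 / 7
    = 25 × 5.292e-11 / 7 = 1.890e-10 m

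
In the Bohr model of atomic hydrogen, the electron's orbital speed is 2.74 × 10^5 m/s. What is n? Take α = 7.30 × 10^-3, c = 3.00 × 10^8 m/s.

v_n = Zαc/n ⇒ n = Zαc/v = 1 × 0.00730 × 3.00 × 10^8 / 2.74 × 10^5 ≈ 7.99
n = 8

8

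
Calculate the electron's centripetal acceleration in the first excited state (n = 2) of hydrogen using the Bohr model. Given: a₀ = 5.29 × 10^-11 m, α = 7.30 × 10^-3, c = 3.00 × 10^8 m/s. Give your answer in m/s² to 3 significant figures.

5.67 × 10^21 m/s²

r = n²a₀/Z = 2.12 × 10^-10 m, v = Zαc/n = 1.09 × 10^6 m/s
a = v²/r = (1.09 × 10^6)² / 2.12 × 10^-10 = 5.67 × 10^21 m/s²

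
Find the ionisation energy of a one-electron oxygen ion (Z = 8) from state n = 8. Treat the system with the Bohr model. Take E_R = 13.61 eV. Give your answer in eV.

13.61 eV

E_n = −E_R·Z²/n² = −13.61 × 8²/8² eV = -13.61 eV
Ionisation energy = −E_n = 13.61 eV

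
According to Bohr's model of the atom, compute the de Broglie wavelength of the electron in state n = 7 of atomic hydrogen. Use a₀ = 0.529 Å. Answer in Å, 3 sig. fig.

23.3 Å

The Bohr quantisation condition is nλ = 2πr_n.
r_n = n²a₀/Z = 25.9 Å
λ = 2πr_n/n = 2π·25.9/7 = 23.3 Å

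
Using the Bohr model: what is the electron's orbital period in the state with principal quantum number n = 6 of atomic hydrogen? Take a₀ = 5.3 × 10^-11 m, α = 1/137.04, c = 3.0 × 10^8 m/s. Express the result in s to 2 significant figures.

r = n²a₀/Z = 6²·5.3 × 10^-11/1 = 1.9 × 10^-9 m
v = Zαc/n = 1·0.0073·3.0 × 10^8/6 = 3.6 × 10^5 m/s
T = 2πr/v = 3.3 × 10^-14 s

3.3 × 10^-14 s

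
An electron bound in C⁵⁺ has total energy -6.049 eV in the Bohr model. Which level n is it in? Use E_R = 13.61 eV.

E_n = −E_R Z²/n² ⇒ n² = E_R Z²/(−E_n) = 13.61 × 6² / 6.049 ≈ 81.00
n = 9

9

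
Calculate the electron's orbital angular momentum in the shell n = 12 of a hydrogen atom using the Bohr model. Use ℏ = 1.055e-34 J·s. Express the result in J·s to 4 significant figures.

1.266e-33 J·s

L_n = nℏ = 12 × 1.055e-34 = 1.266e-33 J·s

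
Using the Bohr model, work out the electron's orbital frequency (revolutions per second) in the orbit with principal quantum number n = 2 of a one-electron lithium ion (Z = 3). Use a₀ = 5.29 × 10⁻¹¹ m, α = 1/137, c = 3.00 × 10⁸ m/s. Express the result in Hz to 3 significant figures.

7.41 × 10¹⁵ Hz

r = n²a₀/Z = 7.05 × 10⁻¹¹ m, v = Zαc/n = 3.28 × 10⁶ m/s
f = v/(2πr) = 7.41 × 10¹⁵ Hz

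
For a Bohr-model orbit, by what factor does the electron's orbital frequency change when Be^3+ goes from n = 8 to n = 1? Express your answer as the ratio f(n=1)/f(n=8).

512

f ∝ Z^2 · n^-3; with Z fixed, f ∝ n^-3.
f(n=1)/f(n=8) = (1/8)^-3 = 512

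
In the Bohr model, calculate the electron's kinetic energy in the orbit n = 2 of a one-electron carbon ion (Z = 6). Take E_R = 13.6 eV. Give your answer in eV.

For a Coulomb orbit the virial theorem gives K = −E_n.
E_n = −E_R·Z²/n², so K = E_R·Z²/n² = 13.6 × 6²/2² = 122 eV

122 eV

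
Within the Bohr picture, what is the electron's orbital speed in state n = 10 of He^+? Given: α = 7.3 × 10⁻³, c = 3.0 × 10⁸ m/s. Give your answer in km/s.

440 km/s

v_n = Zαc/n = 2 × 0.0073 × 3.0 × 10⁸ / 10
    = 440 km/s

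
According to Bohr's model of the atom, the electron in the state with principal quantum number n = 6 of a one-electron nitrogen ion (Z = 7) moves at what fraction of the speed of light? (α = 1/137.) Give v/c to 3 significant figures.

v_n = Zαc/n, so v/c = Zα/n = 7 × 0.00730 / 6 = 0.00852

0.00852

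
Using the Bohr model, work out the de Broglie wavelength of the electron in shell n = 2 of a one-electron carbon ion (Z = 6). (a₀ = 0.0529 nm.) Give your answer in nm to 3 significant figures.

The Bohr quantisation condition is nλ = 2πr_n.
r_n = n²a₀/Z = 0.0353 nm
λ = 2πr_n/n = 2π·0.0353/2 = 0.111 nm

0.111 nm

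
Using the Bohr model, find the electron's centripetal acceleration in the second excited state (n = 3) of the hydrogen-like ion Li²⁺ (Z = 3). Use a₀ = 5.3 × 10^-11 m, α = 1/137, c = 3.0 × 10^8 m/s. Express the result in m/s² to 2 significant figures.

3.0 × 10^22 m/s²

r = n²a₀/Z = 1.6 × 10^-10 m, v = Zαc/n = 2.2 × 10^6 m/s
a = v²/r = (2.2 × 10^6)² / 1.6 × 10^-10 = 3.0 × 10^22 m/s²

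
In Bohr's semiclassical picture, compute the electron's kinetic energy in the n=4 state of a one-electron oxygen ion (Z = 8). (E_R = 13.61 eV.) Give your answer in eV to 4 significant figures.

54.44 eV

For a Coulomb orbit the virial theorem gives K = −E_n.
E_n = −E_R·Z²/n², so K = E_R·Z²/n² = 13.61 × 8²/4² = 54.44 eV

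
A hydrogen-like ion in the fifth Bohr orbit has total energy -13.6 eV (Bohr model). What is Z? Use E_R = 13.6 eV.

5

E_n = −E_R Z²/n² ⇒ Z² = −E_n n²/E_R = 13.6 × 5² / 13.6 ≈ 25.00
Z = 5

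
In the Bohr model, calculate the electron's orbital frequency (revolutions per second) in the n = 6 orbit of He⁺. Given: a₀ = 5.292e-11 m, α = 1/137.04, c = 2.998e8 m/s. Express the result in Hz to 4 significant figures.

1.218e14 Hz

r = n²a₀/Z = 9.526e-10 m, v = Zαc/n = 7.292e5 m/s
f = v/(2πr) = 1.218e14 Hz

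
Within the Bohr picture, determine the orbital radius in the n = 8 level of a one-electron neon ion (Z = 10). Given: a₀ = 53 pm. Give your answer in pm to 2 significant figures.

340 pm

r_n = n²a₀/Z = 8² × 53 / 10
    = 64 × 53 / 10 = 340 pm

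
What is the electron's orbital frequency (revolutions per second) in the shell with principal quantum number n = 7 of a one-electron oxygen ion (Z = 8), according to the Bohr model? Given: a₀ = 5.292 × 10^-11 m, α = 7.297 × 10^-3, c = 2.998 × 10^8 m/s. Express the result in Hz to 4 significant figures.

r = n²a₀/Z = 3.241 × 10^-10 m, v = Zαc/n = 2.500 × 10^6 m/s
f = v/(2πr) = 1.228 × 10^15 Hz

1.228 × 10^15 Hz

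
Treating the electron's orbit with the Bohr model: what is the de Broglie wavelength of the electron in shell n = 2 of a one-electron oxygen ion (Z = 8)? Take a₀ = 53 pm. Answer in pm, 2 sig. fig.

The Bohr quantisation condition is nλ = 2πr_n.
r_n = n²a₀/Z = 26 pm
λ = 2πr_n/n = 2π·26/2 = 83 pm

83 pm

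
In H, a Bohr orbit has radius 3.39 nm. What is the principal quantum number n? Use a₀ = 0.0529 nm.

8

r_n = n²a₀/Z ⇒ n² = rZ/a₀ = 3.39 × 1 / 0.0529 ≈ 64.08
n = 8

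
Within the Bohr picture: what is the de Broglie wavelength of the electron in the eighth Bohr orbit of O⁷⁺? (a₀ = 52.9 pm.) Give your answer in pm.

The Bohr quantisation condition is nλ = 2πr_n.
r_n = n²a₀/Z = 423 pm
λ = 2πr_n/n = 2π·423/8 = 332 pm

332 pm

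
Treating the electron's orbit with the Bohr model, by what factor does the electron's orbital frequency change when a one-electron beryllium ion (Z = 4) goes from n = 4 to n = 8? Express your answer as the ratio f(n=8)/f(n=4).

1/8

f ∝ Z^2 · n^-3; with Z fixed, f ∝ n^-3.
f(n=8)/f(n=4) = (8/4)^-3 = 1/8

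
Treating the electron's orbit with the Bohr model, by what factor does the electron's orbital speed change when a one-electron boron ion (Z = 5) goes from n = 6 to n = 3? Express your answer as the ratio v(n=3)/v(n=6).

v ∝ Z^1 · n^-1; with Z fixed, v ∝ n^-1.
v(n=3)/v(n=6) = (3/6)^-1 = 2

2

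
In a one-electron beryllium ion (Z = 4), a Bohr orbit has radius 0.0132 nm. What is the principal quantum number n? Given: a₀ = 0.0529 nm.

r_n = n²a₀/Z ⇒ n² = rZ/a₀ = 0.0132 × 4 / 0.0529 ≈ 1.00
n = 1

1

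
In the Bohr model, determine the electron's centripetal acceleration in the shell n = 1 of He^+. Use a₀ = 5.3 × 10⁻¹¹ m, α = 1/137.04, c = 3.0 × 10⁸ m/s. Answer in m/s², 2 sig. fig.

7.2 × 10²³ m/s²

r = n²a₀/Z = 2.6 × 10⁻¹¹ m, v = Zαc/n = 4.4 × 10⁶ m/s
a = v²/r = (4.4 × 10⁶)² / 2.6 × 10⁻¹¹ = 7.2 × 10²³ m/s²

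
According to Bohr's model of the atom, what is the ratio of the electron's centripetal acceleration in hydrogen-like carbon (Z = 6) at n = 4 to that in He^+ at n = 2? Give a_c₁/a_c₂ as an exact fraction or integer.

27/16

a_c ∝ Z^3 · n^-4
a_c₁/a_c₂ = (6/2)^3 · (4/2)^-4 = 27/16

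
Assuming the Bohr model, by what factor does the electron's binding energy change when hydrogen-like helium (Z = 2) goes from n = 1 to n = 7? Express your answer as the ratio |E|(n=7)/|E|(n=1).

|E| ∝ Z^2 · n^-2; with Z fixed, |E| ∝ n^-2.
|E|(n=7)/|E|(n=1) = (7/1)^-2 = 1/49

1/49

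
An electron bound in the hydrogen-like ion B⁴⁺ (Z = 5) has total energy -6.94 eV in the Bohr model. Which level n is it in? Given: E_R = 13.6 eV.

E_n = −E_R Z²/n² ⇒ n² = E_R Z²/(−E_n) = 13.6 × 5² / 6.94 ≈ 48.99
n = 7

7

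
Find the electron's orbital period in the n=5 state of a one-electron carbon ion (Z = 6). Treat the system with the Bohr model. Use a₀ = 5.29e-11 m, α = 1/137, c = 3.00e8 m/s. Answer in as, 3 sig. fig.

r = n²a₀/Z = 5²·5.29e-11/6 = 2.20e-10 m
v = Zαc/n = 6·0.00730·3.00e8/5 = 2.63e6 m/s
T = 2πr/v = 5.27e-16 s = 527 as

527 as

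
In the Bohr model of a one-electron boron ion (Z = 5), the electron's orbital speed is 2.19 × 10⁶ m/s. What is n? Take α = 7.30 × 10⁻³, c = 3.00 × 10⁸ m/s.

v_n = Zαc/n ⇒ n = Zαc/v = 5 × 0.00730 × 3.00 × 10⁸ / 2.19 × 10⁶ ≈ 5.00
n = 5

5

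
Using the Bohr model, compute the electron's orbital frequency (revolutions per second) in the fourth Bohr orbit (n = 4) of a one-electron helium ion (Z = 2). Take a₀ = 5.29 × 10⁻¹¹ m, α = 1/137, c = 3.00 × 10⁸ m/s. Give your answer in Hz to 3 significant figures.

4.12 × 10¹⁴ Hz

r = n²a₀/Z = 4.23 × 10⁻¹⁰ m, v = Zαc/n = 1.09 × 10⁶ m/s
f = v/(2πr) = 4.12 × 10¹⁴ Hz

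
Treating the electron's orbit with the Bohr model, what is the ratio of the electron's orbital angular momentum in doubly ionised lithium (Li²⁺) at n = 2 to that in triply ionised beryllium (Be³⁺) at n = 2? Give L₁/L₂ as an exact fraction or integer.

L = nℏ is independent of Z.
L₁/L₂ = n₁/n₂ = 2/2 = 1

1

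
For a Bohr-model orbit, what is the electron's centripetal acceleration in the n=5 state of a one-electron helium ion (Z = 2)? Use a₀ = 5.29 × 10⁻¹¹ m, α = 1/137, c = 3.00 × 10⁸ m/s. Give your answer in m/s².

1.16 × 10²¹ m/s²

r = n²a₀/Z = 6.61 × 10⁻¹⁰ m, v = Zαc/n = 8.76 × 10⁵ m/s
a = v²/r = (8.76 × 10⁵)² / 6.61 × 10⁻¹⁰ = 1.16 × 10²¹ m/s²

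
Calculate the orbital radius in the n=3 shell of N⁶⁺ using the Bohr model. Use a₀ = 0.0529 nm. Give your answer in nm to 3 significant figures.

0.0680 nm

r_n = n²a₀/Z = 3² × 0.0529 / 7
    = 9 × 0.0529 / 7 = 0.0680 nm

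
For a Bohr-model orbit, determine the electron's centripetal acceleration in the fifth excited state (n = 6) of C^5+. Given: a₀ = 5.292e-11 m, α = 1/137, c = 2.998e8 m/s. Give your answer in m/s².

r = n²a₀/Z = 3.175e-10 m, v = Zαc/n = 2.188e6 m/s
a = v²/r = (2.188e6)² / 3.175e-10 = 1.508e22 m/s²

1.508e22 m/s²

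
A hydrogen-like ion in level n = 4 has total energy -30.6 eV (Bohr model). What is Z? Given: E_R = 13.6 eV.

6

E_n = −E_R Z²/n² ⇒ Z² = −E_n n²/E_R = 30.6 × 4² / 13.6 ≈ 36.00
Z = 6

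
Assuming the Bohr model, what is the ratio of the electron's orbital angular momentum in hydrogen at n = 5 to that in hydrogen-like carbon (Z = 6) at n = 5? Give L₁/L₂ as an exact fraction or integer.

L = nℏ is independent of Z.
L₁/L₂ = n₁/n₂ = 5/5 = 1

1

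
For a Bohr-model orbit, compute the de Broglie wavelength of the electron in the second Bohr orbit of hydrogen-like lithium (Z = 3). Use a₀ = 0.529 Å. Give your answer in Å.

2.22 Å

The Bohr quantisation condition is nλ = 2πr_n.
r_n = n²a₀/Z = 0.705 Å
λ = 2πr_n/n = 2π·0.705/2 = 2.22 Å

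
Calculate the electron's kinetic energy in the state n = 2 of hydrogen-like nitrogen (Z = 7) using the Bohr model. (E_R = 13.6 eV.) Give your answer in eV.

167 eV

For a Coulomb orbit the virial theorem gives K = −E_n.
E_n = −E_R·Z²/n², so K = E_R·Z²/n² = 13.6 × 7²/2² = 167 eV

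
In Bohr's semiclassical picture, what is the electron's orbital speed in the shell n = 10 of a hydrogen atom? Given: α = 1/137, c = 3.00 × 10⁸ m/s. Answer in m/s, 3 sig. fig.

v_n = Zαc/n = 1 × 0.00730 × 3.00 × 10⁸ / 10
    = 2.19 × 10⁵ m/s

2.19 × 10⁵ m/s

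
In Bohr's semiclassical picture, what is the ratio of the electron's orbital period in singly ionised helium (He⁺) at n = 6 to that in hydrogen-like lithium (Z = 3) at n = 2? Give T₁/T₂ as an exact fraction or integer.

243/4

T ∝ Z^-2 · n^3
T₁/T₂ = (2/3)^-2 · (6/2)^3 = 243/4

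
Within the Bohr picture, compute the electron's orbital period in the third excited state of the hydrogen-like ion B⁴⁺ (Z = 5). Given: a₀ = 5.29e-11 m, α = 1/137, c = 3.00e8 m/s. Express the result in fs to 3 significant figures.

0.389 fs

r = n²a₀/Z = 4²·5.29e-11/5 = 1.69e-10 m
v = Zαc/n = 5·0.00730·3.00e8/4 = 2.74e6 m/s
T = 2πr/v = 3.89e-16 s = 0.389 fs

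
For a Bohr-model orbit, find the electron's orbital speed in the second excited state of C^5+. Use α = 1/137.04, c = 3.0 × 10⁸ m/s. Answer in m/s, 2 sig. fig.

4.4 × 10⁶ m/s

v_n = Zαc/n = 6 × 0.0073 × 3.0 × 10⁸ / 3
    = 4.4 × 10⁶ m/s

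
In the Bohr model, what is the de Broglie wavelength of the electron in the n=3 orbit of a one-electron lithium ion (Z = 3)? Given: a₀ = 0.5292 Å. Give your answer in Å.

The Bohr quantisation condition is nλ = 2πr_n.
r_n = n²a₀/Z = 1.588 Å
λ = 2πr_n/n = 2π·1.588/3 = 3.325 Å

3.325 Å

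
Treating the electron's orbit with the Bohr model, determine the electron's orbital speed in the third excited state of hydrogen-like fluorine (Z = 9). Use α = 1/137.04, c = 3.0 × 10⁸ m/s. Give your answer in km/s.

4900 km/s

v_n = Zαc/n = 9 × 0.0073 × 3.0 × 10⁸ / 4
    = 4900 km/s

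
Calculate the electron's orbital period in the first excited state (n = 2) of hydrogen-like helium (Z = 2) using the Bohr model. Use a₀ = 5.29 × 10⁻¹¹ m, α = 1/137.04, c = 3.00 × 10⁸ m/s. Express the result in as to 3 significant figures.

304 as

r = n²a₀/Z = 2²·5.29 × 10⁻¹¹/2 = 1.06 × 10⁻¹⁰ m
v = Zαc/n = 2·0.00730·3.00 × 10⁸/2 = 2.19 × 10⁶ m/s
T = 2πr/v = 3.04 × 10⁻¹⁶ s = 304 as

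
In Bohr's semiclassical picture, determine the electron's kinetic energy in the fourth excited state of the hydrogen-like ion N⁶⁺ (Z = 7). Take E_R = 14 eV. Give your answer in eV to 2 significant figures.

27 eV

For a Coulomb orbit the virial theorem gives K = −E_n.
E_n = −E_R·Z²/n², so K = E_R·Z²/n² = 14 × 7²/5² = 27 eV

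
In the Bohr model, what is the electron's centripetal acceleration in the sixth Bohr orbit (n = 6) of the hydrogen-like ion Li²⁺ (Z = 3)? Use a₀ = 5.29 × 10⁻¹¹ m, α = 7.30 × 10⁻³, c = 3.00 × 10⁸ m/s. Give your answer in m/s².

r = n²a₀/Z = 6.35 × 10⁻¹⁰ m, v = Zαc/n = 1.09 × 10⁶ m/s
a = v²/r = (1.09 × 10⁶)² / 6.35 × 10⁻¹⁰ = 1.89 × 10²¹ m/s²

1.89 × 10²¹ m/s²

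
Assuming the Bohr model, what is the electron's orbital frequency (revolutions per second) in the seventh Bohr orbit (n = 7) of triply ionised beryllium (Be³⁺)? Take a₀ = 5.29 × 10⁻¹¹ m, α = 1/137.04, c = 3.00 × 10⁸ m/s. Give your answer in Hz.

3.07 × 10¹⁴ Hz

r = n²a₀/Z = 6.48 × 10⁻¹⁰ m, v = Zαc/n = 1.25 × 10⁶ m/s
f = v/(2πr) = 3.07 × 10¹⁴ Hz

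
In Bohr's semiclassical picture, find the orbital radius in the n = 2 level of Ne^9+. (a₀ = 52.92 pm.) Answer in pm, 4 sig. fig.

r_n = n²a₀/Z = 2² × 52.92 / 10
    = 4 × 52.92 / 10 = 21.17 pm

21.17 pm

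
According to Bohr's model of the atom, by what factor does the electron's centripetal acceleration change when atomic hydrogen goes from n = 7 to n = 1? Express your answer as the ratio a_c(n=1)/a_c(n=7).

a_c ∝ Z^3 · n^-4; with Z fixed, a_c ∝ n^-4.
a_c(n=1)/a_c(n=7) = (1/7)^-4 = 2401

2401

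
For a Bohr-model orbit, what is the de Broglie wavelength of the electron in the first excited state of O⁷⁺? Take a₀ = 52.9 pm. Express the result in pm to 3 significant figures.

The Bohr quantisation condition is nλ = 2πr_n.
r_n = n²a₀/Z = 26.4 pm
λ = 2πr_n/n = 2π·26.4/2 = 83.1 pm

83.1 pm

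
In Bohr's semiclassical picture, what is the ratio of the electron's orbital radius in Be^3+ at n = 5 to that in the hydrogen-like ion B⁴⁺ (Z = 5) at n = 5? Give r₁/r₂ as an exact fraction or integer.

5/4

r ∝ Z^-1 · n^2
r₁/r₂ = (4/5)^-1 · (5/5)^2 = 5/4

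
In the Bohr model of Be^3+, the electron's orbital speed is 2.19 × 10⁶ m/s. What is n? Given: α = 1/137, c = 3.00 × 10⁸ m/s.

v_n = Zαc/n ⇒ n = Zαc/v = 4 × 0.00730 × 3.00 × 10⁸ / 2.19 × 10⁶ ≈ 4.00
n = 4

4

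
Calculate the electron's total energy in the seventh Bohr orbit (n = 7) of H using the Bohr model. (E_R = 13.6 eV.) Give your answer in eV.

-0.278 eV

E_n = −E_R·Z²/n² = −13.6 × 1²/7² = -0.278 eV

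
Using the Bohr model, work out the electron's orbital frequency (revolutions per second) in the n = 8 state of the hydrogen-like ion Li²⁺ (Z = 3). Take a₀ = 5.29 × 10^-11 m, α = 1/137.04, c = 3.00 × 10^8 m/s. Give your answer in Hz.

r = n²a₀/Z = 1.13 × 10^-9 m, v = Zαc/n = 8.21 × 10^5 m/s
f = v/(2πr) = 1.16 × 10^14 Hz

1.16 × 10^14 Hz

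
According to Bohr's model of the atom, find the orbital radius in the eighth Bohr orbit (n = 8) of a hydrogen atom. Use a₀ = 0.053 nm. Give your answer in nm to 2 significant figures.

3.4 nm

r_n = n²a₀/Z = 8² × 0.053 / 1
    = 64 × 0.053 / 1 = 3.4 nm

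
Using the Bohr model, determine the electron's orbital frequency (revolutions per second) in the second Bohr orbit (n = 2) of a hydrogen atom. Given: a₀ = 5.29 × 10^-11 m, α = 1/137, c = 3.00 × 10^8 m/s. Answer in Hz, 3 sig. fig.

8.24 × 10^14 Hz

r = n²a₀/Z = 2.12 × 10^-10 m, v = Zαc/n = 1.09 × 10^6 m/s
f = v/(2πr) = 8.24 × 10^14 Hz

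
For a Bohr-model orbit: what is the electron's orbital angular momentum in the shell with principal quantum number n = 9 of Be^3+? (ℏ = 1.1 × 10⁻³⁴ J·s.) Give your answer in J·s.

9.9 × 10⁻³⁴ J·s

L_n = nℏ = 9 × 1.1 × 10⁻³⁴ = 9.9 × 10⁻³⁴ J·s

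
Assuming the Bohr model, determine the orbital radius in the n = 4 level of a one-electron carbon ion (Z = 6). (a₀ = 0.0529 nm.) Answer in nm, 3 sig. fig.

r_n = n²a₀/Z = 4² × 0.0529 / 6
    = 16 × 0.0529 / 6 = 0.141 nm

0.141 nm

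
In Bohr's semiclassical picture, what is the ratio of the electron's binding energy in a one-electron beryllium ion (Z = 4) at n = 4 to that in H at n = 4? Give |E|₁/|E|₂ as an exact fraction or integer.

|E| ∝ Z^2 · n^-2
|E|₁/|E|₂ = (4/1)^2 · (4/4)^-2 = 16

16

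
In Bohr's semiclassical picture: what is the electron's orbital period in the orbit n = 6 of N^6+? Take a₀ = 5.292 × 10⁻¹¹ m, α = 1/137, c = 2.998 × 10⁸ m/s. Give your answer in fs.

0.6698 fs

r = n²a₀/Z = 6²·5.292 × 10⁻¹¹/7 = 2.722 × 10⁻¹⁰ m
v = Zαc/n = 7·0.007299·2.998 × 10⁸/6 = 2.553 × 10⁶ m/s
T = 2πr/v = 6.698 × 10⁻¹⁶ s = 0.6698 fs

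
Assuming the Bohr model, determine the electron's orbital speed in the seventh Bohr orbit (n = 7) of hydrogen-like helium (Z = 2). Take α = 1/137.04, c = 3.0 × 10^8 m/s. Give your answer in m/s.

6.3 × 10^5 m/s

v_n = Zαc/n = 2 × 0.0073 × 3.0 × 10^8 / 7
    = 6.3 × 10^5 m/s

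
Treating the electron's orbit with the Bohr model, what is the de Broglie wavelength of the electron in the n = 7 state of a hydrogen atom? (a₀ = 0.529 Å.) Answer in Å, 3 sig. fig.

23.3 Å

The Bohr quantisation condition is nλ = 2πr_n.
r_n = n²a₀/Z = 25.9 Å
λ = 2πr_n/n = 2π·25.9/7 = 23.3 Å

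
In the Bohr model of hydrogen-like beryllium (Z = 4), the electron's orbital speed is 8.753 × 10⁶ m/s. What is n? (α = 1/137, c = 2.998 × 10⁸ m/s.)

1

v_n = Zαc/n ⇒ n = Zαc/v = 4 × 0.007299 × 2.998 × 10⁸ / 8.753 × 10⁶ ≈ 1.00
n = 1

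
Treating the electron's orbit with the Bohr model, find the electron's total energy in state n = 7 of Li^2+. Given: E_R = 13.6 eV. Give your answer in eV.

E_n = −E_R·Z²/n² = −13.6 × 3²/7² = -2.50 eV

-2.50 eV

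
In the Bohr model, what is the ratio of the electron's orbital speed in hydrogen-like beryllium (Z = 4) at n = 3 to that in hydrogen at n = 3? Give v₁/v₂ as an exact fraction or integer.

v ∝ Z^1 · n^-1
v₁/v₂ = (4/1)^1 · (3/3)^-1 = 4

4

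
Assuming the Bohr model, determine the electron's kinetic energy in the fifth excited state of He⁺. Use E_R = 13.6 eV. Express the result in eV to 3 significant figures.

1.51 eV

For a Coulomb orbit the virial theorem gives K = −E_n.
E_n = −E_R·Z²/n², so K = E_R·Z²/n² = 13.6 × 2²/6² = 1.51 eV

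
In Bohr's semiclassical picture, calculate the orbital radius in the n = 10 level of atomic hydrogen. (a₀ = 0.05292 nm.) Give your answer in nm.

5.292 nm

r_n = n²a₀/Z = 10² × 0.05292 / 1
    = 100 × 0.05292 / 1 = 5.292 nm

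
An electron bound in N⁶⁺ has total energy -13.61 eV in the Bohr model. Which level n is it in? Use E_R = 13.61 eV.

E_n = −E_R Z²/n² ⇒ n² = E_R Z²/(−E_n) = 13.61 × 7² / 13.61 ≈ 49.00
n = 7

7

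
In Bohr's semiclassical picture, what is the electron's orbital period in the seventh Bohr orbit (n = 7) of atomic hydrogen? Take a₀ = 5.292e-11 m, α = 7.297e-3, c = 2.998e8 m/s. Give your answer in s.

r = n²a₀/Z = 7²·5.292e-11/1 = 2.593e-9 m
v = Zαc/n = 1·0.007297·2.998e8/7 = 3.125e5 m/s
T = 2πr/v = 5.213e-14 s

5.213e-14 s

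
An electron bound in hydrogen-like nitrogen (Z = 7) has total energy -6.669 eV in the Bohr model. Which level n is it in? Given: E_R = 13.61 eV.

10

E_n = −E_R Z²/n² ⇒ n² = E_R Z²/(−E_n) = 13.61 × 7² / 6.669 ≈ 100.00
n = 10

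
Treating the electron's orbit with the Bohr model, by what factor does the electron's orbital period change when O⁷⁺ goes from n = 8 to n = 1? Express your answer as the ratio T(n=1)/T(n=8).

T ∝ Z^-2 · n^3; with Z fixed, T ∝ n^3.
T(n=1)/T(n=8) = (1/8)^3 = 1/512

1/512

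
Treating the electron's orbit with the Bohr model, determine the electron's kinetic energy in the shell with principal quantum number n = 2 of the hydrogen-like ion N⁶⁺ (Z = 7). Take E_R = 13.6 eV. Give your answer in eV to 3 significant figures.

For a Coulomb orbit the virial theorem gives K = −E_n.
E_n = −E_R·Z²/n², so K = E_R·Z²/n² = 13.6 × 7²/2² = 167 eV

167 eV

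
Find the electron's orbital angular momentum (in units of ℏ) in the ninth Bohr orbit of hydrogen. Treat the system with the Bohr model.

L_n = nℏ, so L/ℏ = n = 9.

9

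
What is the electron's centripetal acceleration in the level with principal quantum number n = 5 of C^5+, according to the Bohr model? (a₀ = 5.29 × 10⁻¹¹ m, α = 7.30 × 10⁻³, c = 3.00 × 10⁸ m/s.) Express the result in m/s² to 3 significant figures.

3.13 × 10²² m/s²

r = n²a₀/Z = 2.20 × 10⁻¹⁰ m, v = Zαc/n = 2.63 × 10⁶ m/s
a = v²/r = (2.63 × 10⁶)² / 2.20 × 10⁻¹⁰ = 3.13 × 10²² m/s²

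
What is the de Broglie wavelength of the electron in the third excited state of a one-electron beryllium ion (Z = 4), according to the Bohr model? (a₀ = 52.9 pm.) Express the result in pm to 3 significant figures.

The Bohr quantisation condition is nλ = 2πr_n.
r_n = n²a₀/Z = 212 pm
λ = 2πr_n/n = 2π·212/4 = 332 pm

332 pm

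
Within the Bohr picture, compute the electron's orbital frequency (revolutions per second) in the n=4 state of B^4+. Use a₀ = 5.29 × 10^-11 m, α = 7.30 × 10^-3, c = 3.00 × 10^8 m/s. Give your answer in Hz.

2.57 × 10^15 Hz

r = n²a₀/Z = 1.69 × 10^-10 m, v = Zαc/n = 2.74 × 10^6 m/s
f = v/(2πr) = 2.57 × 10^15 Hz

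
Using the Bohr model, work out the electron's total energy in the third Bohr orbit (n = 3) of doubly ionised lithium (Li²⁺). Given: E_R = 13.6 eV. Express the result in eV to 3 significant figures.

-13.6 eV

E_n = −E_R·Z²/n² = −13.6 × 3²/3² = -13.6 eV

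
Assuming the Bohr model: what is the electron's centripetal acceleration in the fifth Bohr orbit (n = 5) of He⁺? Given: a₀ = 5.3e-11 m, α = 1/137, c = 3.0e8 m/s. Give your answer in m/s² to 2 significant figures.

1.2e21 m/s²

r = n²a₀/Z = 6.6e-10 m, v = Zαc/n = 8.8e5 m/s
a = v²/r = (8.8e5)² / 6.6e-10 = 1.2e21 m/s²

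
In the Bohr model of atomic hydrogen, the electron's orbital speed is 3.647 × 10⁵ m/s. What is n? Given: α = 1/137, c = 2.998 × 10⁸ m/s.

v_n = Zαc/n ⇒ n = Zαc/v = 1 × 0.007299 × 2.998 × 10⁸ / 3.647 × 10⁵ ≈ 6.00
n = 6

6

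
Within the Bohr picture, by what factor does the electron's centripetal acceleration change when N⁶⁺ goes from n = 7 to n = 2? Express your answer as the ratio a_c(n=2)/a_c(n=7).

a_c ∝ Z^3 · n^-4; with Z fixed, a_c ∝ n^-4.
a_c(n=2)/a_c(n=7) = (2/7)^-4 = 2401/16

2401/16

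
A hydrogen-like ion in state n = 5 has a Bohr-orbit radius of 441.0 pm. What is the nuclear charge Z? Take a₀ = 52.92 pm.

3

r_n = n²a₀/Z ⇒ Z = n²a₀/r = 5² × 52.92 / 441.0 ≈ 3.00
Z = 3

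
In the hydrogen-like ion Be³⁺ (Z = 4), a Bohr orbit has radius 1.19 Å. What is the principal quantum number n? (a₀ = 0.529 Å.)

r_n = n²a₀/Z ⇒ n² = rZ/a₀ = 1.19 × 4 / 0.529 ≈ 9.00
n = 3

3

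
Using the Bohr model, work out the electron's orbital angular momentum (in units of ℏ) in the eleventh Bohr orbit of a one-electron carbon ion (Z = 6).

L_n = nℏ, so L/ℏ = n = 11.

11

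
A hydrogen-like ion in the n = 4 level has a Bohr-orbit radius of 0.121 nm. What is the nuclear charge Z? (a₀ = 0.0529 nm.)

r_n = n²a₀/Z ⇒ Z = n²a₀/r = 4² × 0.0529 / 0.121 ≈ 7.00
Z = 7

7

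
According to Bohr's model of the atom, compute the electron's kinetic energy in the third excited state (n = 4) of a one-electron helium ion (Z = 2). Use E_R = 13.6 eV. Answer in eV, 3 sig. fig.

For a Coulomb orbit the virial theorem gives K = −E_n.
E_n = −E_R·Z²/n², so K = E_R·Z²/n² = 13.6 × 2²/4² = 3.40 eV

3.40 eV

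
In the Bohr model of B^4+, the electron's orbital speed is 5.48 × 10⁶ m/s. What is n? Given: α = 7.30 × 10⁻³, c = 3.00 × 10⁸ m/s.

v_n = Zαc/n ⇒ n = Zαc/v = 5 × 0.00730 × 3.00 × 10⁸ / 5.48 × 10⁶ ≈ 2.00
n = 2

2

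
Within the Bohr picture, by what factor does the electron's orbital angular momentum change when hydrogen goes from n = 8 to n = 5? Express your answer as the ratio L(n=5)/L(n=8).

5/8

L = nℏ depends only on n, so L ∝ n.
L(n=5)/L(n=8) = (5/8)^1 = 5/8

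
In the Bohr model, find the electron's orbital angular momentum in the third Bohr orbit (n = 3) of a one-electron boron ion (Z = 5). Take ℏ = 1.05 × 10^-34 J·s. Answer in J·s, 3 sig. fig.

3.15 × 10^-34 J·s

L_n = nℏ = 3 × 1.05 × 10^-34 = 3.15 × 10^-34 J·s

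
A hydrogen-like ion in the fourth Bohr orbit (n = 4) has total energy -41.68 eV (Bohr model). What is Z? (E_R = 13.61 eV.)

7

E_n = −E_R Z²/n² ⇒ Z² = −E_n n²/E_R = 41.68 × 4² / 13.61 ≈ 49.00
Z = 7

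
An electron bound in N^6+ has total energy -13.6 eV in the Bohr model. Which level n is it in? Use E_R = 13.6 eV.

E_n = −E_R Z²/n² ⇒ n² = E_R Z²/(−E_n) = 13.6 × 7² / 13.6 ≈ 49.00
n = 7

7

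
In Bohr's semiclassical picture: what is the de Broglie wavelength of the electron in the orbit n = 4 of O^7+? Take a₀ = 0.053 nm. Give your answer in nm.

The Bohr quantisation condition is nλ = 2πr_n.
r_n = n²a₀/Z = 0.11 nm
λ = 2πr_n/n = 2π·0.11/4 = 0.17 nm

0.17 nm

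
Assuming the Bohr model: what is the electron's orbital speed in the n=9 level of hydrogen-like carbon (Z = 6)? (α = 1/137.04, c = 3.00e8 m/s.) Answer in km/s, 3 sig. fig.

v_n = Zαc/n = 6 × 0.00730 × 3.00e8 / 9
    = 1460 km/s

1460 km/s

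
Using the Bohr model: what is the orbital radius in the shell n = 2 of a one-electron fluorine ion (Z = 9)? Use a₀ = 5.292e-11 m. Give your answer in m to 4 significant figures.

2.352e-11 m

r_n = n²a₀/Z = 2² × 5.292e-11 / 9
    = 4 × 5.292e-11 / 9 = 2.352e-11 m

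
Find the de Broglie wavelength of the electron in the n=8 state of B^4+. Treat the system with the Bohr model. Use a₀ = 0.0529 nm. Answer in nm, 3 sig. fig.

The Bohr quantisation condition is nλ = 2πr_n.
r_n = n²a₀/Z = 0.677 nm
λ = 2πr_n/n = 2π·0.677/8 = 0.532 nm

0.532 nm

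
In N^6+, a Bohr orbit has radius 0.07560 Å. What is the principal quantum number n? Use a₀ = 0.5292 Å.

r_n = n²a₀/Z ⇒ n² = rZ/a₀ = 0.07560 × 7 / 0.5292 ≈ 1.00
n = 1

1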